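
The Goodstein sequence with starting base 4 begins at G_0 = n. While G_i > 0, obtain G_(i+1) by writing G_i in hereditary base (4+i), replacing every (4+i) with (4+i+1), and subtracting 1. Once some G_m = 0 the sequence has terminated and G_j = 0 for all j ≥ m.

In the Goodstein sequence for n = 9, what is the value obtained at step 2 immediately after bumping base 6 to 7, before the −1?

12

i=0: 9 = 2·4 + 1 (b=4); 4→5: 2·5 + 1 = 11; 11−1 = 10
i=1: 10 = 2·5 (b=5); 5→6: 2·6 = 12; 12−1 = 11
i=2: 11 = 6 + 5 (b=6); 6→7: 7 + 5 = 12; 12−1 = 11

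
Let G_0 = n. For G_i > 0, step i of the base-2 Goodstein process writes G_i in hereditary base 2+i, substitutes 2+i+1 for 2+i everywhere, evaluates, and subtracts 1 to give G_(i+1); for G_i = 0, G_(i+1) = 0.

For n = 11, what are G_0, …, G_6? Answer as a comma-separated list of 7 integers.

G_0=11  [base 2] 2^(2 + 1) + 2 + 1  →[2↦3]→  3^(3 + 1) + 3 + 1 = 85  −1 ⇒ G_1=84
G_1=84  [base 3] 3^(3 + 1) + 3  →[3↦4]→  4^(4 + 1) + 4 = 1028  −1 ⇒ G_2=1027
G_2=1027  [base 4] 4^(4 + 1) + 3  →[4↦5]→  5^(5 + 1) + 3 = 15628  −1 ⇒ G_3=15627
G_3=15627  [base 5] 5^(5 + 1) + 2  →[5↦6]→  6^(6 + 1) + 2 = 279938  −1 ⇒ G_4=279937
G_4=279937  [base 6] 6^(6 + 1) + 1  →[6↦7]→  7^(7 + 1) + 1 = 5764802  −1 ⇒ G_5=5764801
G_5=5764801  [base 7] 7^(7 + 1)  →[7↦8]→  8^(8 + 1) = 134217728  −1 ⇒ G_6=134217727

11, 84, 1027, 15627, 279937, 5764801, 134217727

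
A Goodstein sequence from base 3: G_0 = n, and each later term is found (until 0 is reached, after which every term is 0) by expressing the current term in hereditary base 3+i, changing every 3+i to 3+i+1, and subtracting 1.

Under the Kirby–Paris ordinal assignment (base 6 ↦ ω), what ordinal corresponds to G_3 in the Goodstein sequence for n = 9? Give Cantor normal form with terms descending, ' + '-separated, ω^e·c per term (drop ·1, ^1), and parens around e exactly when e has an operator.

G_0=9  [base 3] 3^2  →[3↦4]→  4^2 = 16  −1 ⇒ G_1=15
G_1=15  [base 4] 3·4 + 3  →[4↦5]→  3·5 + 3 = 18  −1 ⇒ G_2=17
G_2=17  [base 5] 3·5 + 2  →[5↦6]→  3·6 + 2 = 20  −1 ⇒ G_3=19
G_3=19  [base 6] 3·6 + 1  →[6↦7]→  3·7 + 1 = 22  −1 ⇒ G_4=21

ω·3 + 1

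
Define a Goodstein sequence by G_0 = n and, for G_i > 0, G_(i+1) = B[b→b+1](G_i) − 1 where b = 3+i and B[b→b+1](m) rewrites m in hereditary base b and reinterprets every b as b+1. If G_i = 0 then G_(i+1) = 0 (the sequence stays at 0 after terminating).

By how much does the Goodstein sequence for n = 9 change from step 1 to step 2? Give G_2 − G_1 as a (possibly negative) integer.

i=0: 9 = 3^2 (b=3); 3→4: 4^2 = 16; 16−1 = 15
i=1: 15 = 3·4 + 3 (b=4); 4→5: 3·5 + 3 = 18; 18−1 = 17

2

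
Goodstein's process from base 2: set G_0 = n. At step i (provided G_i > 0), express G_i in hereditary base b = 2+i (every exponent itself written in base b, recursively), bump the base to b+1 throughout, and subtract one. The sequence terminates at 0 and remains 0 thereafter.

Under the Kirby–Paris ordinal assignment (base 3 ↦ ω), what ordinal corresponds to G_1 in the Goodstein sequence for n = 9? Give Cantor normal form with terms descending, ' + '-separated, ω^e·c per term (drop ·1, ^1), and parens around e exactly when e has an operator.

ω^(ω + 1)

G_0 = 9. HB_2(9) = 2^(2 + 1) + 1. Bump = 82. G_1 = 81.
G_1 = 81. HB_3(81) = 3^(3 + 1). Bump = 1024. G_2 = 1023.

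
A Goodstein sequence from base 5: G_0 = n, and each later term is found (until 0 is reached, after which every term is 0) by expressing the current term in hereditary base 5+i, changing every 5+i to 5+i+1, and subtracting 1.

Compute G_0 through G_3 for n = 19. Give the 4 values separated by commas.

base 5: 19 = 3·5 + 4; at 6: 3·6 + 4 = 22; next = 21
base 6: 21 = 3·6 + 3; at 7: 3·7 + 3 = 24; next = 23
base 7: 23 = 3·7 + 2; at 8: 3·8 + 2 = 26; next = 25

19, 21, 23, 25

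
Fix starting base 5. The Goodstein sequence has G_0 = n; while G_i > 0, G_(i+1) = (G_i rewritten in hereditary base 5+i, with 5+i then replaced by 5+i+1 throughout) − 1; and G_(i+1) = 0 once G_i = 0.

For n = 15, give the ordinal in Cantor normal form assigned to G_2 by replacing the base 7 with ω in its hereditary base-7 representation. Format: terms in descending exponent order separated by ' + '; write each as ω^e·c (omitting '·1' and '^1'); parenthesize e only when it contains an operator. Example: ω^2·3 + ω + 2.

ω·2 + 4

[0] 15 ≡ 3·5 (base 5). Lift 6: 18. −1: 17.
[1] 17 ≡ 2·6 + 5 (base 6). Lift 7: 19. −1: 18.
[2] 18 ≡ 2·7 + 4 (base 7). Lift 8: 20. −1: 19.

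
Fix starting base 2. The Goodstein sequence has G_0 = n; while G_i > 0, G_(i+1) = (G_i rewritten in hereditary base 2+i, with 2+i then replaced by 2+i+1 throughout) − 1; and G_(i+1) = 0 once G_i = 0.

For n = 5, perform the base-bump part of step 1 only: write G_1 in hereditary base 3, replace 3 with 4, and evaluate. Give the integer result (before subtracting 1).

256

i=0: 5 = 2^2 + 1 (b=2); 2→3: 3^3 + 1 = 28; 28−1 = 27
i=1: 27 = 3^3 (b=3); 3→4: 4^4 = 256; 256−1 = 255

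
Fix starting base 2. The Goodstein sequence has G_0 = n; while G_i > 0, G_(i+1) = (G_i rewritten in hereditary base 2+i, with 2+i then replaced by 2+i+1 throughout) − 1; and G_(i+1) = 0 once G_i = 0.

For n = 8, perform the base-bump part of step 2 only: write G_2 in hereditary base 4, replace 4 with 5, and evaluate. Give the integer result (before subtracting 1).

step 0: 8 = 2^(2 + 1); sub 3 for 2: 3^(3 + 1); = 81; G_1 = 81−1 = 80
step 1: 80 = 2·3^3 + 2·3^2 + 2·3 + 2; sub 4 for 3: 2·4^4 + 2·4^2 + 2·4 + 2; = 554; G_2 = 554−1 = 553
step 2: 553 = 2·4^4 + 2·4^2 + 2·4 + 1; sub 5 for 4: 2·5^5 + 2·5^2 + 2·5 + 1; = 6311; G_3 = 6311−1 = 6310

6311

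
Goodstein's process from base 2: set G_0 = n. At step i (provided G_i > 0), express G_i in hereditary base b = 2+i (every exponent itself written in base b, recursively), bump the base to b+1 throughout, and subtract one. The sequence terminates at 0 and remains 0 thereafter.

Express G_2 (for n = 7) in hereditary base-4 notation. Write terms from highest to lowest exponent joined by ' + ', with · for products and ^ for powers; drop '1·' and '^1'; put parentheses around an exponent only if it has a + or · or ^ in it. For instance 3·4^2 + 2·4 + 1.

4^4 + 3

G_0=7  [base 2] 2^2 + 2 + 1  →[2↦3]→  3^3 + 3 + 1 = 31  −1 ⇒ G_1=30
G_1=30  [base 3] 3^3 + 3  →[3↦4]→  4^4 + 4 = 260  −1 ⇒ G_2=259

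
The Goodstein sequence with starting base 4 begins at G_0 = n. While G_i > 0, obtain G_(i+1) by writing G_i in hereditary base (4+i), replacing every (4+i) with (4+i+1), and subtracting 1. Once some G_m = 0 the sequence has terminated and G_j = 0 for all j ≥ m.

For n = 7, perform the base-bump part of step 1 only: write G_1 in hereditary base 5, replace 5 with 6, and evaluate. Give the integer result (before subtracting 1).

7 —HB4→ 4 + 3 —bump→ 5 + 3 = 8 —(−1)→ 7
7 —HB5→ 5 + 2 —bump→ 6 + 2 = 8 —(−1)→ 7

8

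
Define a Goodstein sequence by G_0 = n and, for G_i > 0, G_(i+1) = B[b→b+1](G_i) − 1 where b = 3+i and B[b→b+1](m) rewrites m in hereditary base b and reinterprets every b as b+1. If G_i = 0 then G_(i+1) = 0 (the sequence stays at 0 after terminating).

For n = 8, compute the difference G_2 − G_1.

(0) 8|_3 = 2·3 + 2 ↦ 2·4 + 2|_4 = 10 ⇒ 9
(1) 9|_4 = 2·4 + 1 ↦ 2·5 + 1|_5 = 11 ⇒ 10

1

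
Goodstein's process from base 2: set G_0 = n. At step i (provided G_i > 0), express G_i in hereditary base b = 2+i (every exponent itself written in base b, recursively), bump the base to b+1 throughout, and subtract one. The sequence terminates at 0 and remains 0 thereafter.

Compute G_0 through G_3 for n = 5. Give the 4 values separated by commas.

i=0: 5 = 2^2 + 1 (b=2); 2→3: 3^3 + 1 = 28; 28−1 = 27
i=1: 27 = 3^3 (b=3); 3→4: 4^4 = 256; 256−1 = 255
i=2: 255 = 3·4^3 + 3·4^2 + 3·4 + 3 (b=4); 4→5: 3·5^3 + 3·5^2 + 3·5 + 3 = 468; 468−1 = 467

5, 27, 255, 467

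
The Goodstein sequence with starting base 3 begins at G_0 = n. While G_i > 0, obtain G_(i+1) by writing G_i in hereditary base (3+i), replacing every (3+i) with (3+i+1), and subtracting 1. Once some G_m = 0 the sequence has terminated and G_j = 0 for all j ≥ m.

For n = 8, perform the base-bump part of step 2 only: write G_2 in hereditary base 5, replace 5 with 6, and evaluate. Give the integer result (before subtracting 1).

12

[0] 8 ≡ 2·3 + 2 (base 3). Lift 4: 10. −1: 9.
[1] 9 ≡ 2·4 + 1 (base 4). Lift 5: 11. −1: 10.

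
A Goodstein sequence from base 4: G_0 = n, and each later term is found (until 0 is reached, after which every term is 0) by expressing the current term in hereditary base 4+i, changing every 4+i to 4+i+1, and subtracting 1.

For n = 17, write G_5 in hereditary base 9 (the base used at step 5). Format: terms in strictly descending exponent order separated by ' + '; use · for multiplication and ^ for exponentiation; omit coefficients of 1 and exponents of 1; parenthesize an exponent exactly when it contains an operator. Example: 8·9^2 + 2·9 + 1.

5·9 + 2

[0] 17 ≡ 4^2 + 1 (base 4). Lift 5: 26. −1: 25.
[1] 25 ≡ 5^2 (base 5). Lift 6: 36. −1: 35.
[2] 35 ≡ 5·6 + 5 (base 6). Lift 7: 40. −1: 39.
[3] 39 ≡ 5·7 + 4 (base 7). Lift 8: 44. −1: 43.
[4] 43 ≡ 5·8 + 3 (base 8). Lift 9: 48. −1: 47.
[5] 47 ≡ 5·9 + 2 (base 9). Lift 10: 52. −1: 51.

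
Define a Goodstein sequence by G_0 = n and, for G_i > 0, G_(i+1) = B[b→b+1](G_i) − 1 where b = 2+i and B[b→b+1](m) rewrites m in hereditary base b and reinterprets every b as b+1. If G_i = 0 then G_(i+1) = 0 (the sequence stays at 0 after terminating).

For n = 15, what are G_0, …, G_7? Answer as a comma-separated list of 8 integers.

15, 111, 1283, 18752, 326593, 6588344, 150994943, 3524450280

base 2: 15 = 2^(2 + 1) + 2^2 + 2 + 1; at 3: 3^(3 + 1) + 3^3 + 3 + 1 = 112; next = 111
base 3: 111 = 3^(3 + 1) + 3^3 + 3; at 4: 4^(4 + 1) + 4^4 + 4 = 1284; next = 1283
base 4: 1283 = 4^(4 + 1) + 4^4 + 3; at 5: 5^(5 + 1) + 5^5 + 3 = 18753; next = 18752
base 5: 18752 = 5^(5 + 1) + 5^5 + 2; at 6: 6^(6 + 1) + 6^6 + 2 = 326594; next = 326593
base 6: 326593 = 6^(6 + 1) + 6^6 + 1; at 7: 7^(7 + 1) + 7^7 + 1 = 6588345; next = 6588344
base 7: 6588344 = 7^(7 + 1) + 7^7; at 8: 8^(8 + 1) + 8^8 = 150994944; next = 150994943
base 8: 150994943 = 8^(8 + 1) + 7·8^7 + 7·8^6 + 7·8^5 + 7·8^4 + 7·8^3 + 7·8^2 + 7·8 + 7; at 9: 9^(9 + 1) + 7·9^7 + 7·9^6 + 7·9^5 + 7·9^4 + 7·9^3 + 7·9^2 + 7·9 + 7 = 3524450281; next = 3524450280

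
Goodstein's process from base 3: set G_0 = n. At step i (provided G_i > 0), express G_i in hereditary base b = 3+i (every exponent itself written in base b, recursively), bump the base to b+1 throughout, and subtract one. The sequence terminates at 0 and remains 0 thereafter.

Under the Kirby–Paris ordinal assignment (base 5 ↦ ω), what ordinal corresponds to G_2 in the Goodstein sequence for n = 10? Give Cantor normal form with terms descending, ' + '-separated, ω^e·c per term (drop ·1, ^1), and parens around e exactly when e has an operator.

ω·4 + 4

i=0: 10 = 3^2 + 1 (b=3); 3→4: 4^2 + 1 = 17; 17−1 = 16
i=1: 16 = 4^2 (b=4); 4→5: 5^2 = 25; 25−1 = 24
i=2: 24 = 4·5 + 4 (b=5); 5→6: 4·6 + 4 = 28; 28−1 = 27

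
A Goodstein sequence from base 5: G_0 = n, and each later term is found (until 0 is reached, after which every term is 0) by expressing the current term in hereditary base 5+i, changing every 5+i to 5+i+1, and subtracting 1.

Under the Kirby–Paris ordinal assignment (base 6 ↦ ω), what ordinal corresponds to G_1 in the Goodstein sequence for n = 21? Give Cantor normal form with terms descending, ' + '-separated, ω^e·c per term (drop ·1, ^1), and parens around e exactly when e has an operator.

ω·4

step 0: 21 = 4·5 + 1; sub 6 for 5: 4·6 + 1; = 25; G_1 = 25−1 = 24
step 1: 24 = 4·6; sub 7 for 6: 4·7; = 28; G_2 = 28−1 = 27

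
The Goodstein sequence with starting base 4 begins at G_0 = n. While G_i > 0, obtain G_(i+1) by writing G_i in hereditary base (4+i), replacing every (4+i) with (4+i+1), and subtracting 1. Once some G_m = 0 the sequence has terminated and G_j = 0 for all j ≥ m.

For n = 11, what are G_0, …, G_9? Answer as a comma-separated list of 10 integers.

[0] 11 ≡ 2·4 + 3 (base 4). Lift 5: 13. −1: 12.
[1] 12 ≡ 2·5 + 2 (base 5). Lift 6: 14. −1: 13.
[2] 13 ≡ 2·6 + 1 (base 6). Lift 7: 15. −1: 14.
[3] 14 ≡ 2·7 (base 7). Lift 8: 16. −1: 15.
[4] 15 ≡ 8 + 7 (base 8). Lift 9: 16. −1: 15.
[5] 15 ≡ 9 + 6 (base 9). Lift 10: 16. −1: 15.
[6] 15 ≡ 10 + 5 (base 10). Lift 11: 16. −1: 15.
[7] 15 ≡ 11 + 4 (base 11). Lift 12: 16. −1: 15.
[8] 15 ≡ 12 + 3 (base 12). Lift 13: 16. −1: 15.

11, 12, 13, 14, 15, 15, 15, 15, 15, 15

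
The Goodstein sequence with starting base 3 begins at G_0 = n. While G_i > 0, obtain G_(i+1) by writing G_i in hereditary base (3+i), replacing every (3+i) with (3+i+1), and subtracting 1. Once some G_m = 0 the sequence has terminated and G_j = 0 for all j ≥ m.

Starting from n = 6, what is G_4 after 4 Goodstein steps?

7

G_0=6  [base 3] 2·3  →[3↦4]→  2·4 = 8  −1 ⇒ G_1=7
G_1=7  [base 4] 4 + 3  →[4↦5]→  5 + 3 = 8  −1 ⇒ G_2=7
G_2=7  [base 5] 5 + 2  →[5↦6]→  6 + 2 = 8  −1 ⇒ G_3=7
G_3=7  [base 6] 6 + 1  →[6↦7]→  7 + 1 = 8  −1 ⇒ G_4=7
G_4=7  [base 7] 7  →[7↦8]→  8 = 8  −1 ⇒ G_5=7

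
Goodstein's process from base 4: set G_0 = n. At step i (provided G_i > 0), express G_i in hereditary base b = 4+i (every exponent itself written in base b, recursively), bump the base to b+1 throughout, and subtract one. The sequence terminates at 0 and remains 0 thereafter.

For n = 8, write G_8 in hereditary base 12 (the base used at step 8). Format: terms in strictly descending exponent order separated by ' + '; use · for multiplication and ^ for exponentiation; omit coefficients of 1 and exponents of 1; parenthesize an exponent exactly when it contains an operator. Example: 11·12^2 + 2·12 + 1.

7

(0) 8|_4 = 2·4 ↦ 2·5|_5 = 10 ⇒ 9
(1) 9|_5 = 5 + 4 ↦ 6 + 4|_6 = 10 ⇒ 9
(2) 9|_6 = 6 + 3 ↦ 7 + 3|_7 = 10 ⇒ 9
(3) 9|_7 = 7 + 2 ↦ 8 + 2|_8 = 10 ⇒ 9
(4) 9|_8 = 8 + 1 ↦ 9 + 1|_9 = 10 ⇒ 9
(5) 9|_9 = 9 ↦ 10|_10 = 10 ⇒ 9
(6) 9|_10 = 9 ↦ 9|_11 = 9 ⇒ 8
(7) 8|_11 = 8 ↦ 8|_12 = 8 ⇒ 7
(8) 7|_12 = 7 ↦ 7|_13 = 7 ⇒ 6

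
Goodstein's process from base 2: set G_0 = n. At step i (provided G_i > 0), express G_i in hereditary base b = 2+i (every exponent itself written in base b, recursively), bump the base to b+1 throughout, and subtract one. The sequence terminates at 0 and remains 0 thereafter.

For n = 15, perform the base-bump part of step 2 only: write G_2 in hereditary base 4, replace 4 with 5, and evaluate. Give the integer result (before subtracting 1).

18753

[0] 15 ≡ 2^(2 + 1) + 2^2 + 2 + 1 (base 2). Lift 3: 112. −1: 111.
[1] 111 ≡ 3^(3 + 1) + 3^3 + 3 (base 3). Lift 4: 1284. −1: 1283.
[2] 1283 ≡ 4^(4 + 1) + 4^4 + 3 (base 4). Lift 5: 18753. −1: 18752.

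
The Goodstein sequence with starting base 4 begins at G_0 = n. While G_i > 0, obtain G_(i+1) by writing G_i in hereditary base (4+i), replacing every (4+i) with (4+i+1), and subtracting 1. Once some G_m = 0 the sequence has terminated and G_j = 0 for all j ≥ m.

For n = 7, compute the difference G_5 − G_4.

-1

G_0 = 7. HB_4(7) = 4 + 3. Bump = 8. G_1 = 7.
G_1 = 7. HB_5(7) = 5 + 2. Bump = 8. G_2 = 7.
G_2 = 7. HB_6(7) = 6 + 1. Bump = 8. G_3 = 7.
G_3 = 7. HB_7(7) = 7. Bump = 8. G_4 = 7.
G_4 = 7. HB_8(7) = 7. Bump = 7. G_5 = 6.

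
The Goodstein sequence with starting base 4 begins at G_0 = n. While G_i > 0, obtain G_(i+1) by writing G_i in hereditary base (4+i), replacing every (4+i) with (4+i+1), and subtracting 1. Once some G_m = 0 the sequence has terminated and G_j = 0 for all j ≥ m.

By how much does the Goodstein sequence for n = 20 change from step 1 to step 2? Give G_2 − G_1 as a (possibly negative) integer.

10

G_0 = 20. HB_4(20) = 4^2 + 4. Bump = 30. G_1 = 29.
G_1 = 29. HB_5(29) = 5^2 + 4. Bump = 40. G_2 = 39.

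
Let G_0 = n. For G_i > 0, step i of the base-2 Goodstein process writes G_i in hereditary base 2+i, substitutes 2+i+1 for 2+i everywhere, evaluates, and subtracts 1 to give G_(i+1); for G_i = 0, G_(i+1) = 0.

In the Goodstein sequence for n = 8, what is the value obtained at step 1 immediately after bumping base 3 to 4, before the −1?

554

(0) 8|_2 = 2^(2 + 1) ↦ 3^(3 + 1)|_3 = 81 ⇒ 80
(1) 80|_3 = 2·3^3 + 2·3^2 + 2·3 + 2 ↦ 2·4^4 + 2·4^2 + 2·4 + 2|_4 = 554 ⇒ 553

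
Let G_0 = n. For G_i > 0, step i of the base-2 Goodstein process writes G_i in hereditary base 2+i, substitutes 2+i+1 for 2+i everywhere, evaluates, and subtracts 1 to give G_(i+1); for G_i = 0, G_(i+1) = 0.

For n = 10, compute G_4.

279935

step 0: 10 = 2^(2 + 1) + 2; sub 3 for 2: 3^(3 + 1) + 3; = 84; G_1 = 84−1 = 83
step 1: 83 = 3^(3 + 1) + 2; sub 4 for 3: 4^(4 + 1) + 2; = 1026; G_2 = 1026−1 = 1025
step 2: 1025 = 4^(4 + 1) + 1; sub 5 for 4: 5^(5 + 1) + 1; = 15626; G_3 = 15626−1 = 15625
step 3: 15625 = 5^(5 + 1); sub 6 for 5: 6^(6 + 1); = 279936; G_4 = 279936−1 = 279935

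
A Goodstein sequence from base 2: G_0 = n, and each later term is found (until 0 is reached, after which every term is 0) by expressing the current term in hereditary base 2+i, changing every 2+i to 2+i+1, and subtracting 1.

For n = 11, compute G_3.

15627

i=0: 11 = 2^(2 + 1) + 2 + 1 (b=2); 2→3: 3^(3 + 1) + 3 + 1 = 85; 85−1 = 84
i=1: 84 = 3^(3 + 1) + 3 (b=3); 3→4: 4^(4 + 1) + 4 = 1028; 1028−1 = 1027
i=2: 1027 = 4^(4 + 1) + 3 (b=4); 4→5: 5^(5 + 1) + 3 = 15628; 15628−1 = 15627
i=3: 15627 = 5^(5 + 1) + 2 (b=5); 5→6: 6^(6 + 1) + 2 = 279938; 279938−1 = 279937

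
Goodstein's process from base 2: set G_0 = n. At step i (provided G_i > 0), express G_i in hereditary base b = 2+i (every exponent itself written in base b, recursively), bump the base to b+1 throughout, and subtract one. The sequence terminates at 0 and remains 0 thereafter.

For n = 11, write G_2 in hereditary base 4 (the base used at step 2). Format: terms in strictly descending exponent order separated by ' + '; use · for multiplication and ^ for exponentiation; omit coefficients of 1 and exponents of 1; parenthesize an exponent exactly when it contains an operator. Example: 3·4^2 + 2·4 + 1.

11 —HB2→ 2^(2 + 1) + 2 + 1 —bump→ 3^(3 + 1) + 3 + 1 = 85 —(−1)→ 84
84 —HB3→ 3^(3 + 1) + 3 —bump→ 4^(4 + 1) + 4 = 1028 —(−1)→ 1027
1027 —HB4→ 4^(4 + 1) + 3 —bump→ 5^(5 + 1) + 3 = 15628 —(−1)→ 15627

4^(4 + 1) + 3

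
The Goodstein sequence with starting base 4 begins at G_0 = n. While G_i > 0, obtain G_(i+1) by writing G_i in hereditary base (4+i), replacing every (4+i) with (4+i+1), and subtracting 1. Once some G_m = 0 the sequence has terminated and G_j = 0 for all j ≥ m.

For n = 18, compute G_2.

36

G_0=18  [base 4] 4^2 + 2  →[4↦5]→  5^2 + 2 = 27  −1 ⇒ G_1=26
G_1=26  [base 5] 5^2 + 1  →[5↦6]→  6^2 + 1 = 37  −1 ⇒ G_2=36
G_2=36  [base 6] 6^2  →[6↦7]→  7^2 = 49  −1 ⇒ G_3=48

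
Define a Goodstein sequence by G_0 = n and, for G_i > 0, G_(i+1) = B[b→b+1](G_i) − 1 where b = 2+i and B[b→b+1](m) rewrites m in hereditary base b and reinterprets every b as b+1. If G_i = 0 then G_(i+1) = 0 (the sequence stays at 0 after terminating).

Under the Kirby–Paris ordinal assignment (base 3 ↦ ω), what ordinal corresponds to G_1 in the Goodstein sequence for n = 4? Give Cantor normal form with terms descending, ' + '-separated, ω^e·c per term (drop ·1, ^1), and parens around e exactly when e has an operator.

base 2: 4 = 2^2; at 3: 3^3 = 27; next = 26
base 3: 26 = 2·3^2 + 2·3 + 2; at 4: 2·4^2 + 2·4 + 2 = 42; next = 41

ω^2·2 + ω·2 + 2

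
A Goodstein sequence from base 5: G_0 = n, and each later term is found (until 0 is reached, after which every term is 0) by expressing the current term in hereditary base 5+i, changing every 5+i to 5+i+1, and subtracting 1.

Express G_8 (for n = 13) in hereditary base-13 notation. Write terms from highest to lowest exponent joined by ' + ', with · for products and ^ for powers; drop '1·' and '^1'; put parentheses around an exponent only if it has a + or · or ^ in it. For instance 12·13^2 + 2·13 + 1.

13 + 4

(0) 13|_5 = 2·5 + 3 ↦ 2·6 + 3|_6 = 15 ⇒ 14
(1) 14|_6 = 2·6 + 2 ↦ 2·7 + 2|_7 = 16 ⇒ 15
(2) 15|_7 = 2·7 + 1 ↦ 2·8 + 1|_8 = 17 ⇒ 16
(3) 16|_8 = 2·8 ↦ 2·9|_9 = 18 ⇒ 17
(4) 17|_9 = 9 + 8 ↦ 10 + 8|_10 = 18 ⇒ 17
(5) 17|_10 = 10 + 7 ↦ 11 + 7|_11 = 18 ⇒ 17
(6) 17|_11 = 11 + 6 ↦ 12 + 6|_12 = 18 ⇒ 17
(7) 17|_12 = 12 + 5 ↦ 13 + 5|_13 = 18 ⇒ 17
(8) 17|_13 = 13 + 4 ↦ 14 + 4|_14 = 18 ⇒ 17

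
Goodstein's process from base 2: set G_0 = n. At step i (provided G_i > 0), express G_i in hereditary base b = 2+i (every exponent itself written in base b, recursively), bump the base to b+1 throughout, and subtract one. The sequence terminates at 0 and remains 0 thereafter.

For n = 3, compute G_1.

3

[0] 3 ≡ 2 + 1 (base 2). Lift 3: 4. −1: 3.
[1] 3 ≡ 3 (base 3). Lift 4: 4. −1: 3.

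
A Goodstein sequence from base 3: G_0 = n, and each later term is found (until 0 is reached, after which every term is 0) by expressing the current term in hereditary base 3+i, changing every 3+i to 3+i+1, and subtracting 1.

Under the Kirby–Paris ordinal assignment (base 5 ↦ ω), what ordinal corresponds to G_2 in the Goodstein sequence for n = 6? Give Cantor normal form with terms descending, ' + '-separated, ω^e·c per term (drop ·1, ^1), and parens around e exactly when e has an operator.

ω + 2

G_0 = 6. HB_3(6) = 2·3. Bump = 8. G_1 = 7.
G_1 = 7. HB_4(7) = 4 + 3. Bump = 8. G_2 = 7.
G_2 = 7. HB_5(7) = 5 + 2. Bump = 8. G_3 = 7.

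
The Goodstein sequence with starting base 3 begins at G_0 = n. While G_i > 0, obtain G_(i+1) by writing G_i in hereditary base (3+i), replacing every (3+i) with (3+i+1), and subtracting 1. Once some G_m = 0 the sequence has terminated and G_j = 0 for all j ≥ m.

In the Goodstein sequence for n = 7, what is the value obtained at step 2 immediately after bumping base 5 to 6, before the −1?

G_0 = 7. HB_3(7) = 2·3 + 1. Bump = 9. G_1 = 8.
G_1 = 8. HB_4(8) = 2·4. Bump = 10. G_2 = 9.
G_2 = 9. HB_5(9) = 5 + 4. Bump = 10. G_3 = 9.

10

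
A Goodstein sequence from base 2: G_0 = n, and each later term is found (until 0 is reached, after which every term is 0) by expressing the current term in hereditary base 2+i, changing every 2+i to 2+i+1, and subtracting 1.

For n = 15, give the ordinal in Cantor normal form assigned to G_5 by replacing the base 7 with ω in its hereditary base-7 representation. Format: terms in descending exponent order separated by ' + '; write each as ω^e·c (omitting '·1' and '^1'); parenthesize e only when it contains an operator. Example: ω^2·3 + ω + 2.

G_0=15  [base 2] 2^(2 + 1) + 2^2 + 2 + 1  →[2↦3]→  3^(3 + 1) + 3^3 + 3 + 1 = 112  −1 ⇒ G_1=111
G_1=111  [base 3] 3^(3 + 1) + 3^3 + 3  →[3↦4]→  4^(4 + 1) + 4^4 + 4 = 1284  −1 ⇒ G_2=1283
G_2=1283  [base 4] 4^(4 + 1) + 4^4 + 3  →[4↦5]→  5^(5 + 1) + 5^5 + 3 = 18753  −1 ⇒ G_3=18752
G_3=18752  [base 5] 5^(5 + 1) + 5^5 + 2  →[5↦6]→  6^(6 + 1) + 6^6 + 2 = 326594  −1 ⇒ G_4=326593
G_4=326593  [base 6] 6^(6 + 1) + 6^6 + 1  →[6↦7]→  7^(7 + 1) + 7^7 + 1 = 6588345  −1 ⇒ G_5=6588344
G_5=6588344  [base 7] 7^(7 + 1) + 7^7  →[7↦8]→  8^(8 + 1) + 8^8 = 150994944  −1 ⇒ G_6=150994943

ω^(ω + 1) + ω^ω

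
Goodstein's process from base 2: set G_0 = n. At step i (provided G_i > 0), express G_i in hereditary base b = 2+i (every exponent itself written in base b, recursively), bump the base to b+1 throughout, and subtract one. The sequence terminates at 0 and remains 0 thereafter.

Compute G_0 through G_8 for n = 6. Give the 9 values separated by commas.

6, 29, 257, 3125, 46655, 98039, 187243, 332147, 555551

G_0=6  [base 2] 2^2 + 2  →[2↦3]→  3^3 + 3 = 30  −1 ⇒ G_1=29
G_1=29  [base 3] 3^3 + 2  →[3↦4]→  4^4 + 2 = 258  −1 ⇒ G_2=257
G_2=257  [base 4] 4^4 + 1  →[4↦5]→  5^5 + 1 = 3126  −1 ⇒ G_3=3125
G_3=3125  [base 5] 5^5  →[5↦6]→  6^6 = 46656  −1 ⇒ G_4=46655
G_4=46655  [base 6] 5·6^5 + 5·6^4 + 5·6^3 + 5·6^2 + 5·6 + 5  →[6↦7]→  5·7^5 + 5·7^4 + 5·7^3 + 5·7^2 + 5·7 + 5 = 98040  −1 ⇒ G_5=98039
G_5=98039  [base 7] 5·7^5 + 5·7^4 + 5·7^3 + 5·7^2 + 5·7 + 4  →[7↦8]→  5·8^5 + 5·8^4 + 5·8^3 + 5·8^2 + 5·8 + 4 = 187244  −1 ⇒ G_6=187243
G_6=187243  [base 8] 5·8^5 + 5·8^4 + 5·8^3 + 5·8^2 + 5·8 + 3  →[8↦9]→  5·9^5 + 5·9^4 + 5·9^3 + 5·9^2 + 5·9 + 3 = 332148  −1 ⇒ G_7=332147
G_7=332147  [base 9] 5·9^5 + 5·9^4 + 5·9^3 + 5·9^2 + 5·9 + 2  →[9↦10]→  5·10^5 + 5·10^4 + 5·10^3 + 5·10^2 + 5·10 + 2 = 555552  −1 ⇒ G_8=555551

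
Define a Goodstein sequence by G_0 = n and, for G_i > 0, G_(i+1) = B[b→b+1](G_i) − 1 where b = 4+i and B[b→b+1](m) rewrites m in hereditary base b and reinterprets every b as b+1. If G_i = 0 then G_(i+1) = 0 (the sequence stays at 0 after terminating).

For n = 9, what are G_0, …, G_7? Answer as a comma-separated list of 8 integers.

G_0=9  [base 4] 2·4 + 1  →[4↦5]→  2·5 + 1 = 11  −1 ⇒ G_1=10
G_1=10  [base 5] 2·5  →[5↦6]→  2·6 = 12  −1 ⇒ G_2=11
G_2=11  [base 6] 6 + 5  →[6↦7]→  7 + 5 = 12  −1 ⇒ G_3=11
G_3=11  [base 7] 7 + 4  →[7↦8]→  8 + 4 = 12  −1 ⇒ G_4=11
G_4=11  [base 8] 8 + 3  →[8↦9]→  9 + 3 = 12  −1 ⇒ G_5=11
G_5=11  [base 9] 9 + 2  →[9↦10]→  10 + 2 = 12  −1 ⇒ G_6=11
G_6=11  [base 10] 10 + 1  →[10↦11]→  11 + 1 = 12  −1 ⇒ G_7=11

9, 10, 11, 11, 11, 11, 11, 11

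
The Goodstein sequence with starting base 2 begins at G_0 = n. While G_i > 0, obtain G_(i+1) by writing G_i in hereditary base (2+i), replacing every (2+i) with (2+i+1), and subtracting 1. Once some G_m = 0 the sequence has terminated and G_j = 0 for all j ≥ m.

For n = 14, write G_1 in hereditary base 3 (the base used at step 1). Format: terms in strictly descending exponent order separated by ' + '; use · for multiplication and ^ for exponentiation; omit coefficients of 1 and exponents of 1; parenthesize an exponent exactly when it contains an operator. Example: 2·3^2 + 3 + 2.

[0] 14 ≡ 2^(2 + 1) + 2^2 + 2 (base 2). Lift 3: 111. −1: 110.
[1] 110 ≡ 3^(3 + 1) + 3^3 + 2 (base 3). Lift 4: 1282. −1: 1281.

3^(3 + 1) + 3^3 + 2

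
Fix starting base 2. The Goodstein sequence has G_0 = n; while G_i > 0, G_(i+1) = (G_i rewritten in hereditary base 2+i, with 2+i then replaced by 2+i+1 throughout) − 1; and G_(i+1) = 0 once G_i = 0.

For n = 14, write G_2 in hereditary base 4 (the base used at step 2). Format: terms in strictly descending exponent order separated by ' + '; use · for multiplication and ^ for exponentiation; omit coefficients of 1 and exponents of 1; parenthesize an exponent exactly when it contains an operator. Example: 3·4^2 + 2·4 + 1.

G_0 = 14. HB_2(14) = 2^(2 + 1) + 2^2 + 2. Bump = 111. G_1 = 110.
G_1 = 110. HB_3(110) = 3^(3 + 1) + 3^3 + 2. Bump = 1282. G_2 = 1281.
G_2 = 1281. HB_4(1281) = 4^(4 + 1) + 4^4 + 1. Bump = 18751. G_3 = 18750.

4^(4 + 1) + 4^4 + 1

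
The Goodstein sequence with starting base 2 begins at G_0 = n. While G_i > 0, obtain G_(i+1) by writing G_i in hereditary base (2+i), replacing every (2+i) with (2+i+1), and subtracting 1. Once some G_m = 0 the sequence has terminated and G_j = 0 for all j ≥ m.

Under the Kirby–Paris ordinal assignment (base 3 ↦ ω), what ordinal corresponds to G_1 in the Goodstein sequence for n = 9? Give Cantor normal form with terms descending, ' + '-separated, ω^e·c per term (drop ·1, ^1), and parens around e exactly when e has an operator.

ω^(ω + 1)

base 2: 9 = 2^(2 + 1) + 1; at 3: 3^(3 + 1) + 1 = 82; next = 81
base 3: 81 = 3^(3 + 1); at 4: 4^(4 + 1) = 1024; next = 1023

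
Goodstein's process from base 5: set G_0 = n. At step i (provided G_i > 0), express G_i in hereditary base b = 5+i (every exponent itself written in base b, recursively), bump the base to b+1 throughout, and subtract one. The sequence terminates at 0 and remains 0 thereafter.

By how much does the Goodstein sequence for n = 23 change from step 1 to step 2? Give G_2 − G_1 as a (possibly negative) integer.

3

step 0: 23 = 4·5 + 3; sub 6 for 5: 4·6 + 3; = 27; G_1 = 27−1 = 26
step 1: 26 = 4·6 + 2; sub 7 for 6: 4·7 + 2; = 30; G_2 = 30−1 = 29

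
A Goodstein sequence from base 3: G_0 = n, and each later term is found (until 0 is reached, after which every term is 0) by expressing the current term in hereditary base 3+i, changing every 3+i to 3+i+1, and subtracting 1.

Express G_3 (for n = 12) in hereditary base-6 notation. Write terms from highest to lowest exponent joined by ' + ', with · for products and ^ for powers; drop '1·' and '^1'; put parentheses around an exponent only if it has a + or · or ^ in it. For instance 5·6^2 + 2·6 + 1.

i=0: 12 = 3^2 + 3 (b=3); 3→4: 4^2 + 4 = 20; 20−1 = 19
i=1: 19 = 4^2 + 3 (b=4); 4→5: 5^2 + 3 = 28; 28−1 = 27
i=2: 27 = 5^2 + 2 (b=5); 5→6: 6^2 + 2 = 38; 38−1 = 37
i=3: 37 = 6^2 + 1 (b=6); 6→7: 7^2 + 1 = 50; 50−1 = 49

6^2 + 1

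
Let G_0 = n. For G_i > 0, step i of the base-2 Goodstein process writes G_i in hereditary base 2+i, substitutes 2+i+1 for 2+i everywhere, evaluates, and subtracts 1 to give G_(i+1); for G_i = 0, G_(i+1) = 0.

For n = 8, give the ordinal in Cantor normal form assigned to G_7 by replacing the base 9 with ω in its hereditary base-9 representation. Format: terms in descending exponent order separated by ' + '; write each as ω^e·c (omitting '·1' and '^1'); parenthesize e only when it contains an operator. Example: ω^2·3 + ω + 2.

8 —HB2→ 2^(2 + 1) —bump→ 3^(3 + 1) = 81 —(−1)→ 80
80 —HB3→ 2·3^3 + 2·3^2 + 2·3 + 2 —bump→ 2·4^4 + 2·4^2 + 2·4 + 2 = 554 —(−1)→ 553
553 —HB4→ 2·4^4 + 2·4^2 + 2·4 + 1 —bump→ 2·5^5 + 2·5^2 + 2·5 + 1 = 6311 —(−1)→ 6310
6310 —HB5→ 2·5^5 + 2·5^2 + 2·5 —bump→ 2·6^6 + 2·6^2 + 2·6 = 93396 —(−1)→ 93395
93395 —HB6→ 2·6^6 + 2·6^2 + 6 + 5 —bump→ 2·7^7 + 2·7^2 + 7 + 5 = 1647196 —(−1)→ 1647195
1647195 —HB7→ 2·7^7 + 2·7^2 + 7 + 4 —bump→ 2·8^8 + 2·8^2 + 8 + 4 = 33554572 —(−1)→ 33554571
33554571 —HB8→ 2·8^8 + 2·8^2 + 8 + 3 —bump→ 2·9^9 + 2·9^2 + 9 + 3 = 774841152 —(−1)→ 774841151

ω^ω·2 + ω^2·2 + ω + 2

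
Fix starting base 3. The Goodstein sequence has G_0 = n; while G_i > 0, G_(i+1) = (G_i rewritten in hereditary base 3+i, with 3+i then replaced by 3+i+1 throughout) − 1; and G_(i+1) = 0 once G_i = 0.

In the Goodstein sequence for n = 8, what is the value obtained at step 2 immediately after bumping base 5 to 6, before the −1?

G_0=8  [base 3] 2·3 + 2  →[3↦4]→  2·4 + 2 = 10  −1 ⇒ G_1=9
G_1=9  [base 4] 2·4 + 1  →[4↦5]→  2·5 + 1 = 11  −1 ⇒ G_2=10
G_2=10  [base 5] 2·5  →[5↦6]→  2·6 = 12  −1 ⇒ G_3=11

12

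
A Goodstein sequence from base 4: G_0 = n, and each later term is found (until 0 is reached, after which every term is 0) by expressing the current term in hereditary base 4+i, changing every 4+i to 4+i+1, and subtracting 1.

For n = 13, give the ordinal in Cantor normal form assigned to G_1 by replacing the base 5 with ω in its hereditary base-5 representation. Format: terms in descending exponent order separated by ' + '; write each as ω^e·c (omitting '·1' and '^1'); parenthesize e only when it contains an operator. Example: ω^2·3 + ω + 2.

G_0 = 13. HB_4(13) = 3·4 + 1. Bump = 16. G_1 = 15.
G_1 = 15. HB_5(15) = 3·5. Bump = 18. G_2 = 17.

ω·3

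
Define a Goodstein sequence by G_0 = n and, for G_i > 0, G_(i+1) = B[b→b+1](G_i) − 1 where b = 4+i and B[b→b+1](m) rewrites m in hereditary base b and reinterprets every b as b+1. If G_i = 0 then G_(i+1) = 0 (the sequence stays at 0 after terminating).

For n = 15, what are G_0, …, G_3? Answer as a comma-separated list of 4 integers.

G_0 = 15. HB_4(15) = 3·4 + 3. Bump = 18. G_1 = 17.
G_1 = 17. HB_5(17) = 3·5 + 2. Bump = 20. G_2 = 19.
G_2 = 19. HB_6(19) = 3·6 + 1. Bump = 22. G_3 = 21.

15, 17, 19, 21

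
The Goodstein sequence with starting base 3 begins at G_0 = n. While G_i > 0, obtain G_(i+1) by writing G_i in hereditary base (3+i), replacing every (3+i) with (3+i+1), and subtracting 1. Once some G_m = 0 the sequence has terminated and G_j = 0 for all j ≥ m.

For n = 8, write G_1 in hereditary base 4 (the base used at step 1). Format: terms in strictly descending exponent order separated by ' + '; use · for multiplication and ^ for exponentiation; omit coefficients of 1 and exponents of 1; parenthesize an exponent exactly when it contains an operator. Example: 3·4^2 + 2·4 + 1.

step 0: 8 = 2·3 + 2; sub 4 for 3: 2·4 + 2; = 10; G_1 = 10−1 = 9
step 1: 9 = 2·4 + 1; sub 5 for 4: 2·5 + 1; = 11; G_2 = 11−1 = 10

2·4 + 1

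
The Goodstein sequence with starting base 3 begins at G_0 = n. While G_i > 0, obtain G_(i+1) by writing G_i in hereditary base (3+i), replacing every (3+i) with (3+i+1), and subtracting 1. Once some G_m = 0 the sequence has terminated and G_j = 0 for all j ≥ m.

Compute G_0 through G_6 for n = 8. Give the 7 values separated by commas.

G_0=8  [base 3] 2·3 + 2  →[3↦4]→  2·4 + 2 = 10  −1 ⇒ G_1=9
G_1=9  [base 4] 2·4 + 1  →[4↦5]→  2·5 + 1 = 11  −1 ⇒ G_2=10
G_2=10  [base 5] 2·5  →[5↦6]→  2·6 = 12  −1 ⇒ G_3=11
G_3=11  [base 6] 6 + 5  →[6↦7]→  7 + 5 = 12  −1 ⇒ G_4=11
G_4=11  [base 7] 7 + 4  →[7↦8]→  8 + 4 = 12  −1 ⇒ G_5=11
G_5=11  [base 8] 8 + 3  →[8↦9]→  9 + 3 = 12  −1 ⇒ G_6=11

8, 9, 10, 11, 11, 11, 11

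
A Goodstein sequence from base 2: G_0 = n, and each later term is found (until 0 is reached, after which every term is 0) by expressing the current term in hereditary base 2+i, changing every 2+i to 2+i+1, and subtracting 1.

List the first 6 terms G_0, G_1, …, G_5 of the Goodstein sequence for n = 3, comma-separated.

3, 3, 3, 2, 1, 0

i=0: 3 = 2 + 1 (b=2); 2→3: 3 + 1 = 4; 4−1 = 3
i=1: 3 = 3 (b=3); 3→4: 4 = 4; 4−1 = 3
i=2: 3 = 3 (b=4); 4→5: 3 = 3; 3−1 = 2
i=3: 2 = 2 (b=5); 5→6: 2 = 2; 2−1 = 1
i=4: 1 = 1 (b=6); 6→7: 1 = 1; 1−1 = 0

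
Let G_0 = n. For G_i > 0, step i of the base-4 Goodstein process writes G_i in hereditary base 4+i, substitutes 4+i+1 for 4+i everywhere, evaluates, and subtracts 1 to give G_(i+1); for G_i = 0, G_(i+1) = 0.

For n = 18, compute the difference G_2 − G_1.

10

G_0 = 18. HB_4(18) = 4^2 + 2. Bump = 27. G_1 = 26.
G_1 = 26. HB_5(26) = 5^2 + 1. Bump = 37. G_2 = 36.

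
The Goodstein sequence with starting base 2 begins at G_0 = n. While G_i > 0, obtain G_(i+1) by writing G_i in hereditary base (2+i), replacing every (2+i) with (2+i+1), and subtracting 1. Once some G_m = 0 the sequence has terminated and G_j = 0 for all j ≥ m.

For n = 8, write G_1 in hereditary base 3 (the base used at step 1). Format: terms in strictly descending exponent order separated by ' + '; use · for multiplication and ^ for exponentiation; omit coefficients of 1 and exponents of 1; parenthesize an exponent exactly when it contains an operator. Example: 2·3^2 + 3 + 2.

2·3^3 + 2·3^2 + 2·3 + 2

8 —HB2→ 2^(2 + 1) —bump→ 3^(3 + 1) = 81 —(−1)→ 80
80 —HB3→ 2·3^3 + 2·3^2 + 2·3 + 2 —bump→ 2·4^4 + 2·4^2 + 2·4 + 2 = 554 —(−1)→ 553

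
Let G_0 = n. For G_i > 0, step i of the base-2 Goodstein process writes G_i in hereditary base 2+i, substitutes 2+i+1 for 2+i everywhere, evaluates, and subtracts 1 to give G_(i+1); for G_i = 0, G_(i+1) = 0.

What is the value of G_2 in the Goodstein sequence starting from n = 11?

1027

G_0 = 11. HB_2(11) = 2^(2 + 1) + 2 + 1. Bump = 85. G_1 = 84.
G_1 = 84. HB_3(84) = 3^(3 + 1) + 3. Bump = 1028. G_2 = 1027.
G_2 = 1027. HB_4(1027) = 4^(4 + 1) + 3. Bump = 15628. G_3 = 15627.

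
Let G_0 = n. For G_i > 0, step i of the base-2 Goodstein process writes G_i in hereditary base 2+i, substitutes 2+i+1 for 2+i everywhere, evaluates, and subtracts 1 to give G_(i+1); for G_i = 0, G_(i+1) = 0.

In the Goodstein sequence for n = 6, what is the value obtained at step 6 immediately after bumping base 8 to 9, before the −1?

(0) 6|_2 = 2^2 + 2 ↦ 3^3 + 3|_3 = 30 ⇒ 29
(1) 29|_3 = 3^3 + 2 ↦ 4^4 + 2|_4 = 258 ⇒ 257
(2) 257|_4 = 4^4 + 1 ↦ 5^5 + 1|_5 = 3126 ⇒ 3125
(3) 3125|_5 = 5^5 ↦ 6^6|_6 = 46656 ⇒ 46655
(4) 46655|_6 = 5·6^5 + 5·6^4 + 5·6^3 + 5·6^2 + 5·6 + 5 ↦ 5·7^5 + 5·7^4 + 5·7^3 + 5·7^2 + 5·7 + 5|_7 = 98040 ⇒ 98039
(5) 98039|_7 = 5·7^5 + 5·7^4 + 5·7^3 + 5·7^2 + 5·7 + 4 ↦ 5·8^5 + 5·8^4 + 5·8^3 + 5·8^2 + 5·8 + 4|_8 = 187244 ⇒ 187243

332148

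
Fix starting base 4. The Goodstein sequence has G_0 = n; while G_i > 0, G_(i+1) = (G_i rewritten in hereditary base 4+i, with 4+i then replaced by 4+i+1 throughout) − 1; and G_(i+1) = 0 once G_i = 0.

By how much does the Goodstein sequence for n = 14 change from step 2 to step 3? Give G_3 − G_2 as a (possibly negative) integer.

i=0: 14 = 3·4 + 2 (b=4); 4→5: 3·5 + 2 = 17; 17−1 = 16
i=1: 16 = 3·5 + 1 (b=5); 5→6: 3·6 + 1 = 19; 19−1 = 18
i=2: 18 = 3·6 (b=6); 6→7: 3·7 = 21; 21−1 = 20

2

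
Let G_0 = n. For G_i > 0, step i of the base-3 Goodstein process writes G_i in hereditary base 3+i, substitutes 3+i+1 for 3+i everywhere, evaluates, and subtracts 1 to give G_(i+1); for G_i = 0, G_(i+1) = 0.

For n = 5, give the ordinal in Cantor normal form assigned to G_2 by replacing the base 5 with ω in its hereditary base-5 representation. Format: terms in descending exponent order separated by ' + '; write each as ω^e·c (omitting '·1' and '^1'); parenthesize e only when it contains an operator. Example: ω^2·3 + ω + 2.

ω

[0] 5 ≡ 3 + 2 (base 3). Lift 4: 6. −1: 5.
[1] 5 ≡ 4 + 1 (base 4). Lift 5: 6. −1: 5.
[2] 5 ≡ 5 (base 5). Lift 6: 6. −1: 5.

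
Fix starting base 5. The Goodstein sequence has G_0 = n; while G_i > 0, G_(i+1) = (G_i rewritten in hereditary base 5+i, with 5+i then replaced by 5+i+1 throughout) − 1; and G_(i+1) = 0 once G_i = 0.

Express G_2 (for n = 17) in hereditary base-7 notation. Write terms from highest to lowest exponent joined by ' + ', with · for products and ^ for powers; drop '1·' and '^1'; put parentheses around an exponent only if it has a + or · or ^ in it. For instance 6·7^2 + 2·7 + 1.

[0] 17 ≡ 3·5 + 2 (base 5). Lift 6: 20. −1: 19.
[1] 19 ≡ 3·6 + 1 (base 6). Lift 7: 22. −1: 21.
[2] 21 ≡ 3·7 (base 7). Lift 8: 24. −1: 23.

3·7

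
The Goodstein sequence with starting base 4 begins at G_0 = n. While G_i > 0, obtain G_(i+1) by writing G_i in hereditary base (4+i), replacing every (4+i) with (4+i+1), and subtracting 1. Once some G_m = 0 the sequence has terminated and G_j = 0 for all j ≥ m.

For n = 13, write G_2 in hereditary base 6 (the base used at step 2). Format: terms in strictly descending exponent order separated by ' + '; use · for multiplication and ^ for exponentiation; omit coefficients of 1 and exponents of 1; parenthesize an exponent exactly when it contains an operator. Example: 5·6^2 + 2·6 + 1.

2·6 + 5

i=0: 13 = 3·4 + 1 (b=4); 4→5: 3·5 + 1 = 16; 16−1 = 15
i=1: 15 = 3·5 (b=5); 5→6: 3·6 = 18; 18−1 = 17
i=2: 17 = 2·6 + 5 (b=6); 6→7: 2·7 + 5 = 19; 19−1 = 18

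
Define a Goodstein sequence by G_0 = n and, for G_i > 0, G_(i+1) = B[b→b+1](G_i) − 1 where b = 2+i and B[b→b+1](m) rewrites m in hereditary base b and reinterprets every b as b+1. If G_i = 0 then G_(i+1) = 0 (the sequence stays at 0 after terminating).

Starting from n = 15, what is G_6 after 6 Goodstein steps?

150994943

15 —HB2→ 2^(2 + 1) + 2^2 + 2 + 1 —bump→ 3^(3 + 1) + 3^3 + 3 + 1 = 112 —(−1)→ 111
111 —HB3→ 3^(3 + 1) + 3^3 + 3 —bump→ 4^(4 + 1) + 4^4 + 4 = 1284 —(−1)→ 1283
1283 —HB4→ 4^(4 + 1) + 4^4 + 3 —bump→ 5^(5 + 1) + 5^5 + 3 = 18753 —(−1)→ 18752
18752 —HB5→ 5^(5 + 1) + 5^5 + 2 —bump→ 6^(6 + 1) + 6^6 + 2 = 326594 —(−1)→ 326593
326593 —HB6→ 6^(6 + 1) + 6^6 + 1 —bump→ 7^(7 + 1) + 7^7 + 1 = 6588345 —(−1)→ 6588344
6588344 —HB7→ 7^(7 + 1) + 7^7 —bump→ 8^(8 + 1) + 8^8 = 150994944 —(−1)→ 150994943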